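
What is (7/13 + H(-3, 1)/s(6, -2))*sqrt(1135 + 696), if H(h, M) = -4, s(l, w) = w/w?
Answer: -45*sqrt(1831)/13 ≈ -148.12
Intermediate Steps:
s(l, w) = 1
(7/13 + H(-3, 1)/s(6, -2))*sqrt(1135 + 696) = (7/13 - 4/1)*sqrt(1135 + 696) = (7*(1/13) - 4*1)*sqrt(1831) = (7/13 - 4)*sqrt(1831) = -45*sqrt(1831)/13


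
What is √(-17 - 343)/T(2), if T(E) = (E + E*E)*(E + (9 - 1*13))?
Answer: -I*√10/2 ≈ -1.5811*I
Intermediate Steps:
T(E) = (-4 + E)*(E + E²) (T(E) = (E + E²)*(E + (9 - 13)) = (E + E²)*(E - 4) = (E + E²)*(-4 + E) = (-4 + E)*(E + E²))
√(-17 - 343)/T(2) = √(-17 - 343)/((2*(-4 + 2² - 3*2))) = √(-360)/((2*(-4 + 4 - 6))) = (6*I*√10)/((2*(-6))) = (6*I*√10)/(-12) = (6*I*√10)*(-1/12) = -I*√10/2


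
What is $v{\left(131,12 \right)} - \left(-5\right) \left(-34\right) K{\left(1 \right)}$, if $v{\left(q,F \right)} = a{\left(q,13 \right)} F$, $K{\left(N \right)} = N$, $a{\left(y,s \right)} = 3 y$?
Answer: $4546$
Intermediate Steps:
$v{\left(q,F \right)} = 3 F q$ ($v{\left(q,F \right)} = 3 q F = 3 F q$)
$v{\left(131,12 \right)} - \left(-5\right) \left(-34\right) K{\left(1 \right)} = 3 \cdot 12 \cdot 131 - \left(-5\right) \left(-34\right) 1 = 4716 - 170 \cdot 1 = 4716 - 170 = 4546$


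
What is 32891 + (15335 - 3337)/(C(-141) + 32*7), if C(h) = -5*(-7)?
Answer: 1218681/37 ≈ 32937.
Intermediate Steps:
C(h) = 35
32891 + (15335 - 3337)/(C(-141) + 32*7) = 32891 + (15335 - 3337)/(35 + 32*7) = 32891 + 11998/(35 + 224) = 32891 + 11998/259 = 32891 + 11998*(1/259) = 32891 + 1714/37 = 1218681/37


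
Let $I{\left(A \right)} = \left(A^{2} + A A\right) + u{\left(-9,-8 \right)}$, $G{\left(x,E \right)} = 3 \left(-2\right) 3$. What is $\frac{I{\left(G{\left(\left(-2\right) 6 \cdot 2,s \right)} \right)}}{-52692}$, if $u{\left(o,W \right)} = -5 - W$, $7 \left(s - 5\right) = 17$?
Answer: $- \frac{217}{17564} \approx -0.012355$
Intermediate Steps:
$s = \frac{52}{7}$ ($s = 5 + \frac{1}{7} \cdot 17 = 5 + \frac{17}{7} = \frac{52}{7} \approx 7.4286$)
$G{\left(x,E \right)} = -18$ ($G{\left(x,E \right)} = \left(-6\right) 3 = -18$)
$I{\left(A \right)} = 3 + 2 A^{2}$ ($I{\left(A \right)} = \left(A^{2} + A A\right) - -3 = \left(A^{2} + A^{2}\right) + \left(-5 + 8\right) = 2 A^{2} + 3 = 3 + 2 A^{2}$)
$\frac{I{\left(G{\left(\left(-2\right) 6 \cdot 2,s \right)} \right)}}{-52692} = \frac{3 + 2 \left(-18\right)^{2}}{-52692} = \left(3 + 2 \cdot 324\right) \left(- \frac{1}{52692}\right) = \left(3 + 648\right) \left(- \frac{1}{52692}\right) = 651 \left(- \frac{1}{52692}\right) = - \frac{217}{17564}$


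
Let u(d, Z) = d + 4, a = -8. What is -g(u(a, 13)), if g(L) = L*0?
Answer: 0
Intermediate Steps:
u(d, Z) = 4 + d
g(L) = 0
-g(u(a, 13)) = -1*0 = 0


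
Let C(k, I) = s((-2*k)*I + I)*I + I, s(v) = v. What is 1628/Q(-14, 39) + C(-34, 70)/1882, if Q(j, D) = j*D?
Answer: 45394231/256893 ≈ 176.70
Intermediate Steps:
Q(j, D) = D*j
C(k, I) = I + I*(I - 2*I*k) (C(k, I) = ((-2*k)*I + I)*I + I = (-2*I*k + I)*I + I = (I - 2*I*k)*I + I = I*(I - 2*I*k) + I = I + I*(I - 2*I*k))
1628/Q(-14, 39) + C(-34, 70)/1882 = 1628/((39*(-14))) + (70*(1 + 70 - 2*70*(-34)))/1882 = 1628/(-546) + (70*(1 + 70 + 4760))*(1/1882) = 1628*(-1/546) + (70*4831)*(1/1882) = -814/273 + 338170*(1/1882) = -814/273 + 169085/941 = 45394231/256893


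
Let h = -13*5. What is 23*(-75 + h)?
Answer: -3220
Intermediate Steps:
h = -65
23*(-75 + h) = 23*(-75 - 65) = 23*(-140) = -3220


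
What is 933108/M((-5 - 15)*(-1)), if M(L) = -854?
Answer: -466554/427 ≈ -1092.6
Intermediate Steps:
933108/M((-5 - 15)*(-1)) = 933108/(-854) = 933108*(-1/854) = -466554/427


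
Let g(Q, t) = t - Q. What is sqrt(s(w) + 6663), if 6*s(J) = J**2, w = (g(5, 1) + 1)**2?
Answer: sqrt(26706)/2 ≈ 81.710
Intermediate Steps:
w = 9 (w = ((1 - 1*5) + 1)**2 = ((1 - 5) + 1)**2 = (-4 + 1)**2 = (-3)**2 = 9)
s(J) = J**2/6
sqrt(s(w) + 6663) = sqrt((1/6)*9**2 + 6663) = sqrt((1/6)*81 + 6663) = sqrt(27/2 + 6663) = sqrt(13353/2) = sqrt(26706)/2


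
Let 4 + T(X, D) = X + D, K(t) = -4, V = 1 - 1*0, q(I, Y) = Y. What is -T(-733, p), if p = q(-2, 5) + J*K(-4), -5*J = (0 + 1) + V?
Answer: 3652/5 ≈ 730.40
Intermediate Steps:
V = 1 (V = 1 + 0 = 1)
J = -⅖ (J = -((0 + 1) + 1)/5 = -(1 + 1)/5 = -⅕*2 = -⅖ ≈ -0.40000)
p = 33/5 (p = 5 - ⅖*(-4) = 5 + 8/5 = 33/5 ≈ 6.6000)
T(X, D) = -4 + D + X (T(X, D) = -4 + (X + D) = -4 + (D + X) = -4 + D + X)
-T(-733, p) = -(-4 + 33/5 - 733) = -1*(-3652/5) = 3652/5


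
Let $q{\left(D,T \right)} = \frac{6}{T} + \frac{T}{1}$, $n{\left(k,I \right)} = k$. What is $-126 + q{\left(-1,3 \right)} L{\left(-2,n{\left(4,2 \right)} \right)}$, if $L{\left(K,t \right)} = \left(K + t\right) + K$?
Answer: $-126$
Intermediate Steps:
$L{\left(K,t \right)} = t + 2 K$
$q{\left(D,T \right)} = T + \frac{6}{T}$ ($q{\left(D,T \right)} = \frac{6}{T} + T 1 = \frac{6}{T} + T = T + \frac{6}{T}$)
$-126 + q{\left(-1,3 \right)} L{\left(-2,n{\left(4,2 \right)} \right)} = -126 + \left(3 + \frac{6}{3}\right) \left(4 + 2 \left(-2\right)\right) = -126 + \left(3 + 6 \cdot \frac{1}{3}\right) \left(4 - 4\right) = -126 + \left(3 + 2\right) 0 = -126 + 5 \cdot 0 = -126 + 0 = -126$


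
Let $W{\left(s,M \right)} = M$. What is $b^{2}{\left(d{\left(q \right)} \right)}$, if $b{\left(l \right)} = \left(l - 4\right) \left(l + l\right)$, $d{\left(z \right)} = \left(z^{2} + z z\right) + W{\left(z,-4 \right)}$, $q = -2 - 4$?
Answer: $75759616$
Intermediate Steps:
$q = -6$ ($q = -2 - 4 = -6$)
$d{\left(z \right)} = -4 + 2 z^{2}$ ($d{\left(z \right)} = \left(z^{2} + z z\right) - 4 = \left(z^{2} + z^{2}\right) - 4 = 2 z^{2} - 4 = -4 + 2 z^{2}$)
$b{\left(l \right)} = 2 l \left(-4 + l\right)$ ($b{\left(l \right)} = \left(-4 + l\right) 2 l = 2 l \left(-4 + l\right)$)
$b^{2}{\left(d{\left(q \right)} \right)} = \left(2 \left(-4 + 2 \left(-6\right)^{2}\right) \left(-4 - \left(4 - 2 \left(-6\right)^{2}\right)\right)\right)^{2} = \left(2 \left(-4 + 2 \cdot 36\right) \left(-4 + \left(-4 + 2 \cdot 36\right)\right)\right)^{2} = \left(2 \left(-4 + 72\right) \left(-4 + \left(-4 + 72\right)\right)\right)^{2} = \left(2 \cdot 68 \left(-4 + 68\right)\right)^{2} = \left(2 \cdot 68 \cdot 64\right)^{2} = 8704^{2} = 75759616$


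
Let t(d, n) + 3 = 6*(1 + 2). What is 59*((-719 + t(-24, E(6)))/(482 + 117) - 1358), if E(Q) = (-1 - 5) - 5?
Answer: -48034614/599 ≈ -80191.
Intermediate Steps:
E(Q) = -11 (E(Q) = -6 - 5 = -11)
t(d, n) = 15 (t(d, n) = -3 + 6*(1 + 2) = -3 + 6*3 = -3 + 18 = 15)
59*((-719 + t(-24, E(6)))/(482 + 117) - 1358) = 59*((-719 + 15)/(482 + 117) - 1358) = 59*(-704/599 - 1358) = 59*(-814146/599) = -48034614/599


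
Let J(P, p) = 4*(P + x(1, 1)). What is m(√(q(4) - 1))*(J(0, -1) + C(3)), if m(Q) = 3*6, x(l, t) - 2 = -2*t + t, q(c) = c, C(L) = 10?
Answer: 252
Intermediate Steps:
x(l, t) = 2 - t (x(l, t) = 2 + (-2*t + t) = 2 - t)
J(P, p) = 4 + 4*P (J(P, p) = 4*(P + (2 - 1*1)) = 4*(P + (2 - 1)) = 4*(P + 1) = 4*(1 + P) = 4 + 4*P)
m(Q) = 18
m(√(q(4) - 1))*(J(0, -1) + C(3)) = 18*((4 + 4*0) + 10) = 18*((4 + 0) + 10) = 18*(4 + 10) = 18*14 = 252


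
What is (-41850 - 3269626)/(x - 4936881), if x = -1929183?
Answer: 827869/1716516 ≈ 0.48230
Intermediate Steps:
(-41850 - 3269626)/(x - 4936881) = (-41850 - 3269626)/(-1929183 - 4936881) = -3311476/(-6866064) = -3311476*(-1/6866064) = 827869/1716516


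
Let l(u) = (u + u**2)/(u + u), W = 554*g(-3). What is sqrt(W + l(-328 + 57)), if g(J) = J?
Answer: I*sqrt(1797) ≈ 42.391*I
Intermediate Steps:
W = -1662 (W = 554*(-3) = -1662)
l(u) = (u + u**2)/(2*u) (l(u) = (u + u**2)/((2*u)) = (u + u**2)*(1/(2*u)) = (u + u**2)/(2*u))
sqrt(W + l(-328 + 57)) = sqrt(-1662 + (1/2 + (-328 + 57)/2)) = sqrt(-1662 + (1/2 + (1/2)*(-271))) = sqrt(-1662 + (1/2 - 271/2)) = sqrt(-1662 - 135) = sqrt(-1797) = I*sqrt(1797)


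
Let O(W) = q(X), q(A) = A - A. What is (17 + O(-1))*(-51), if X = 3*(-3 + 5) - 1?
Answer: -867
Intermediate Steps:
X = 5 (X = 3*2 - 1 = 6 - 1 = 5)
q(A) = 0
O(W) = 0
(17 + O(-1))*(-51) = (17 + 0)*(-51) = 17*(-51) = -867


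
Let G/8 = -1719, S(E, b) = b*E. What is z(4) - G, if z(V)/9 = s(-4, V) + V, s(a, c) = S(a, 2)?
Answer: 13716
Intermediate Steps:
S(E, b) = E*b
G = -13752 (G = 8*(-1719) = -13752)
s(a, c) = 2*a (s(a, c) = a*2 = 2*a)
z(V) = -72 + 9*V (z(V) = 9*(2*(-4) + V) = 9*(-8 + V) = -72 + 9*V)
z(4) - G = (-72 + 9*4) - 1*(-13752) = (-72 + 36) + 13752 = -36 + 13752 = 13716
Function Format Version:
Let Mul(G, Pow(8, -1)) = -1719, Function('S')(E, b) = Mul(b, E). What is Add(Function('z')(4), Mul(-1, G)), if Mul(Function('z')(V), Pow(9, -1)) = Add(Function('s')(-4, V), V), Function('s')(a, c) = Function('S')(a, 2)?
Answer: 13716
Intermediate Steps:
Function('S')(E, b) = Mul(E, b)
G = -13752 (G = Mul(8, -1719) = -13752)
Function('s')(a, c) = Mul(2, a) (Function('s')(a, c) = Mul(a, 2) = Mul(2, a))
Function('z')(V) = Add(-72, Mul(9, V)) (Function('z')(V) = Mul(9, Add(Mul(2, -4), V)) = Mul(9, Add(-8, V)) = Add(-72, Mul(9, V)))
Add(Function('z')(4), Mul(-1, G)) = Add(Add(-72, Mul(9, 4)), Mul(-1, -13752)) = Add(Add(-72, 36), 13752) = Add(-36, 13752) = 13716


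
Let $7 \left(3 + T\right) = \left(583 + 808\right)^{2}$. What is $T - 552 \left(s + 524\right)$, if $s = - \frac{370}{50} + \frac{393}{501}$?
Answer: $- \frac{53701724}{5845} \approx -9187.6$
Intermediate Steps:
$s = - \frac{5524}{835}$ ($s = \left(-370\right) \frac{1}{50} + 393 \cdot \frac{1}{501} = - \frac{37}{5} + \frac{131}{167} = - \frac{5524}{835} \approx -6.6156$)
$T = \frac{1934860}{7}$ ($T = -3 + \frac{\left(583 + 808\right)^{2}}{7} = -3 + \frac{1391^{2}}{7} = -3 + \frac{1}{7} \cdot 1934881 = -3 + \frac{1934881}{7} = \frac{1934860}{7} \approx 2.7641 \cdot 10^{5}$)
$T - 552 \left(s + 524\right) = \frac{1934860}{7} - 552 \left(- \frac{5524}{835} + 524\right) = \frac{1934860}{7} - 552 \cdot \frac{432016}{835} = \frac{1934860}{7} - \frac{238472832}{835} = - \frac{53701724}{5845}$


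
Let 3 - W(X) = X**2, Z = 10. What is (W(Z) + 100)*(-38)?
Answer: -114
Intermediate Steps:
W(X) = 3 - X**2
(W(Z) + 100)*(-38) = ((3 - 1*10**2) + 100)*(-38) = ((3 - 1*100) + 100)*(-38) = ((3 - 100) + 100)*(-38) = (-97 + 100)*(-38) = 3*(-38) = -114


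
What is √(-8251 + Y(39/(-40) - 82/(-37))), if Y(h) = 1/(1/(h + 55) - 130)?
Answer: 3*I*√107316183008182790/10819330 ≈ 90.835*I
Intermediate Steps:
Y(h) = 1/(-130 + 1/(55 + h)) (Y(h) = 1/(1/(55 + h) - 130) = 1/(-130 + 1/(55 + h)))
√(-8251 + Y(39/(-40) - 82/(-37))) = √(-8251 + (-55 - (39/(-40) - 82/(-37)))/(7149 + 130*(39/(-40) - 82/(-37)))) = √(-8251 + (-55 - (39*(-1/40) - 82*(-1/37)))/(7149 + 130*(39*(-1/40) - 82*(-1/37)))) = √(-8251 + (-55 - (-39/40 + 82/37))/(7149 + 130*(-39/40 + 82/37))) = √(-8251 + (-55 - 1*1837/1480)/(7149 + 130*(1837/1480))) = √(-8251 + (-55 - 1837/1480)/(7149 + 23881/148)) = √(-8251 - 83237/1480/(1081933/148)) = √(-8251 + (148/1081933)*(-83237/1480)) = √(-8251 - 83237/10819330) = √(-89270375067/10819330) = 3*I*√107316183008182790/10819330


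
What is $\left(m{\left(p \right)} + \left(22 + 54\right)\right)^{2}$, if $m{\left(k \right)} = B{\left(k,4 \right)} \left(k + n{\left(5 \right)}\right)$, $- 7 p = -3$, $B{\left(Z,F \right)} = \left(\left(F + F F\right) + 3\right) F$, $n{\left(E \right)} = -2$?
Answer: $\frac{230400}{49} \approx 4702.0$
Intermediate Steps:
$B{\left(Z,F \right)} = F \left(3 + F + F^{2}\right)$ ($B{\left(Z,F \right)} = \left(\left(F + F^{2}\right) + 3\right) F = \left(3 + F + F^{2}\right) F = F \left(3 + F + F^{2}\right)$)
$p = \frac{3}{7}$ ($p = \left(- \frac{1}{7}\right) \left(-3\right) = \frac{3}{7} \approx 0.42857$)
$m{\left(k \right)} = -184 + 92 k$ ($m{\left(k \right)} = 4 \left(3 + 4 + 4^{2}\right) \left(k - 2\right) = 4 \left(3 + 4 + 16\right) \left(-2 + k\right) = 4 \cdot 23 \left(-2 + k\right) = 92 \left(-2 + k\right) = -184 + 92 k$)
$\left(m{\left(p \right)} + \left(22 + 54\right)\right)^{2} = \left(\left(-184 + 92 \cdot \frac{3}{7}\right) + \left(22 + 54\right)\right)^{2} = \left(\left(-184 + \frac{276}{7}\right) + 76\right)^{2} = \left(- \frac{1012}{7} + 76\right)^{2} = \left(- \frac{480}{7}\right)^{2} = \frac{230400}{49}$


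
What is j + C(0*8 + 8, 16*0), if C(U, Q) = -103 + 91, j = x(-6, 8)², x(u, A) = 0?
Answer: -12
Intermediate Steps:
j = 0 (j = 0² = 0)
C(U, Q) = -12
j + C(0*8 + 8, 16*0) = 0 - 12 = -12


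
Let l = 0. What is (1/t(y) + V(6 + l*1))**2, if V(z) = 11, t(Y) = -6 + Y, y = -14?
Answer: 47961/400 ≈ 119.90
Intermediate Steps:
(1/t(y) + V(6 + l*1))**2 = (1/(-6 - 14) + 11)**2 = (1/(-20) + 11)**2 = (-1/20 + 11)**2 = (219/20)**2 = 47961/400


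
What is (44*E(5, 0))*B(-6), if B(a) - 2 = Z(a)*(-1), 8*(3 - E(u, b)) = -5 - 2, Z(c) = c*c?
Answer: -5797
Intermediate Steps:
Z(c) = c²
E(u, b) = 31/8 (E(u, b) = 3 - (-5 - 2)/8 = 3 - ⅛*(-7) = 3 + 7/8 = 31/8)
B(a) = 2 - a² (B(a) = 2 + a²*(-1) = 2 - a²)
(44*E(5, 0))*B(-6) = (44*(31/8))*(2 - 1*(-6)²) = 341*(2 - 1*36)/2 = 341*(2 - 36)/2 = (341/2)*(-34) = -5797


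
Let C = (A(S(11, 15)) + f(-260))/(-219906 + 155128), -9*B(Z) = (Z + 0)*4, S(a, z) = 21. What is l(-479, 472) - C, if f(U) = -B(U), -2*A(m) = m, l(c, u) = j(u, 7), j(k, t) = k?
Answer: 550351619/1166004 ≈ 472.00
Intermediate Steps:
B(Z) = -4*Z/9 (B(Z) = -(Z + 0)*4/9 = -Z*4/9 = -4*Z/9)
l(c, u) = u
A(m) = -m/2
f(U) = 4*U/9 (f(U) = -(-4)*U/9 = 4*U/9)
C = 2269/1166004 (C = (-½*21 + (4/9)*(-260))/(-219906 + 155128) = (-21/2 - 1040/9)/(-64778) = -2269/18*(-1/64778) = 2269/1166004 ≈ 0.0019460)
l(-479, 472) - C = 472 - 1*2269/1166004 = 472 - 2269/1166004 = 550351619/1166004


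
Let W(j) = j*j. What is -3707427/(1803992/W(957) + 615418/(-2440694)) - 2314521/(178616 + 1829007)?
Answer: -8318829366552772579574106/3853996220698792309 ≈ -2.1585e+6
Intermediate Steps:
W(j) = j²
-3707427/(1803992/W(957) + 615418/(-2440694)) - 2314521/(178616 + 1829007) = -3707427/(1803992/(957²) + 615418/(-2440694)) - 2314521/(178616 + 1829007) = -3707427/(1803992/915849 + 615418*(-1/2440694)) - 2314521/2007623 = -3707427/(1803992*(1/915849) - 307709/1220347) - 2314521*1/2007623 = -3707427/(1803992/915849 - 307709/1220347) - 2314521/2007623 = -3707427/1919681245283/1117653579603 - 2314521/2007623 = -3707427*1117653579603/1919681245283 - 2314521/2007623 = -4143619057666811481/1919681245283 - 2314521/2007623 = -8318829366552772579574106/3853996220698792309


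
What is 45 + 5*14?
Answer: 115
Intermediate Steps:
45 + 5*14 = 45 + 70 = 115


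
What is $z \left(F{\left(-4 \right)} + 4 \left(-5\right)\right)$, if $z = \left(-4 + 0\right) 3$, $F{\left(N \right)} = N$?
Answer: $288$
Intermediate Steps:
$z = -12$ ($z = \left(-4\right) 3 = -12$)
$z \left(F{\left(-4 \right)} + 4 \left(-5\right)\right) = - 12 \left(-4 + 4 \left(-5\right)\right) = - 12 \left(-4 - 20\right) = \left(-12\right) \left(-24\right) = 288$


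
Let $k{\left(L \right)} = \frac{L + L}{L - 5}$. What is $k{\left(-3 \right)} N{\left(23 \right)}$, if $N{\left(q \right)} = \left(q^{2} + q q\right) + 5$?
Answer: $\frac{3189}{4} \approx 797.25$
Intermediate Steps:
$k{\left(L \right)} = \frac{2 L}{-5 + L}$
$N{\left(q \right)} = 5 + 2 q^{2}$ ($N{\left(q \right)} = \left(q^{2} + q^{2}\right) + 5 = 2 q^{2} + 5 = 5 + 2 q^{2}$)
$k{\left(-3 \right)} N{\left(23 \right)} = 2 \left(-3\right) \frac{1}{-5 - 3} \left(5 + 2 \cdot 23^{2}\right) = 2 \left(-3\right) \frac{1}{-8} \left(5 + 2 \cdot 529\right) = 2 \left(-3\right) \left(- \frac{1}{8}\right) \left(5 + 1058\right) = \frac{3}{4} \cdot 1063 = \frac{3189}{4}$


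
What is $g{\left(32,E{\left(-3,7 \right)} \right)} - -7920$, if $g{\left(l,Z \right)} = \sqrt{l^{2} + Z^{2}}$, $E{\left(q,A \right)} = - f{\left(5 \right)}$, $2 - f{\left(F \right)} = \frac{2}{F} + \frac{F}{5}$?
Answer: $7920 + \frac{\sqrt{25609}}{5} \approx 7952.0$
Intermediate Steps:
$f{\left(F \right)} = 2 - \frac{2}{F} - \frac{F}{5}$ ($f{\left(F \right)} = 2 - \left(\frac{2}{F} + \frac{F}{5}\right) = 2 - \frac{2}{F} - \frac{F}{5}$)
$E{\left(q,A \right)} = - \frac{3}{5}$ ($E{\left(q,A \right)} = - (2 - \frac{2}{5} - 1) = \left(-1\right) \frac{3}{5} = - \frac{3}{5}$)
$g{\left(l,Z \right)} = \sqrt{Z^{2} + l^{2}}$
$g{\left(32,E{\left(-3,7 \right)} \right)} - -7920 = \sqrt{\left(- \frac{3}{5}\right)^{2} + 32^{2}} - -7920 = \sqrt{\frac{9}{25} + 1024} + 7920 = \sqrt{\frac{25609}{25}} + 7920 = \frac{\sqrt{25609}}{5} + 7920 = 7920 + \frac{\sqrt{25609}}{5}$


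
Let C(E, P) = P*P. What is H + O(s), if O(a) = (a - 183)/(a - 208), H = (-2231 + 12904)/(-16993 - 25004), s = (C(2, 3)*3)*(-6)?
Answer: 2107991/3107778 ≈ 0.67830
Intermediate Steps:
C(E, P) = P²
s = -162 (s = (3²*3)*(-6) = (9*3)*(-6) = 27*(-6) = -162)
H = -10673/41997 (H = 10673/(-41997) = 10673*(-1/41997) = -10673/41997 ≈ -0.25414)
O(a) = (-183 + a)/(-208 + a)
H + O(s) = -10673/41997 + (-183 - 162)/(-208 - 162) = -10673/41997 - 345/(-370) = -10673/41997 - 1/370*(-345) = -10673/41997 + 69/74 = 2107991/3107778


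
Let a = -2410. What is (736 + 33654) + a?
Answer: 31980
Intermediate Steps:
(736 + 33654) + a = (736 + 33654) - 2410 = 34390 - 2410 = 31980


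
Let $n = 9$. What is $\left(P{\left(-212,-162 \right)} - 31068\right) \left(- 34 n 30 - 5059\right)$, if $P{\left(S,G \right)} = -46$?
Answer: $443032246$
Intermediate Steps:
$\left(P{\left(-212,-162 \right)} - 31068\right) \left(- 34 n 30 - 5059\right) = \left(-46 - 31068\right) \left(\left(-34\right) 9 \cdot 30 - 5059\right) = - 31114 \left(\left(-306\right) 30 - 5059\right) = - 31114 \left(-9180 - 5059\right) = \left(-31114\right) \left(-14239\right) = 443032246$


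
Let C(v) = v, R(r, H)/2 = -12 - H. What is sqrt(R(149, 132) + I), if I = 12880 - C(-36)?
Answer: 2*sqrt(3157) ≈ 112.37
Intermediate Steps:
R(r, H) = -24 - 2*H (R(r, H) = 2*(-12 - H) = -24 - 2*H)
I = 12916 (I = 12880 - 1*(-36) = 12880 + 36 = 12916)
sqrt(R(149, 132) + I) = sqrt((-24 - 2*132) + 12916) = sqrt((-24 - 264) + 12916) = sqrt(-288 + 12916) = sqrt(12628) = 2*sqrt(3157)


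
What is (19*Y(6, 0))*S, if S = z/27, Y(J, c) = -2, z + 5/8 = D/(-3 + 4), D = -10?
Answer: 1615/108 ≈ 14.954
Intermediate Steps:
z = -85/8 (z = -5/8 - 10/(-3 + 4) = -5/8 - 10/1 = -5/8 + 1*(-10) = -5/8 - 10 = -85/8 ≈ -10.625)
S = -85/216 (S = -85/8/27 = -85/8*1/27 = -85/216 ≈ -0.39352)
(19*Y(6, 0))*S = (19*(-2))*(-85/216) = -38*(-85/216) = 1615/108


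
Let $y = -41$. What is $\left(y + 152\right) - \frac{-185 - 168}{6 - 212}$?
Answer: $\frac{22513}{206} \approx 109.29$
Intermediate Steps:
$\left(y + 152\right) - \frac{-185 - 168}{6 - 212} = \left(-41 + 152\right) - \frac{-185 - 168}{6 - 212} = 111 - - \frac{353}{-206} = 111 - \left(-353\right) \left(- \frac{1}{206}\right) = 111 - \frac{353}{206} = \frac{22513}{206}$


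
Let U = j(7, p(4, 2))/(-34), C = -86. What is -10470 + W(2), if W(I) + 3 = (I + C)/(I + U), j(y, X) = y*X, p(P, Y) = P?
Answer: -52722/5 ≈ -10544.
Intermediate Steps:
j(y, X) = X*y
U = -14/17 (U = (4*7)/(-34) = 28*(-1/34) = -14/17 ≈ -0.82353)
W(I) = -3 + (-86 + I)/(-14/17 + I) (W(I) = -3 + (I - 86)/(I - 14/17) = -3 + (-86 + I)/(-14/17 + I))
-10470 + W(2) = -10470 + 2*(-710 - 17*2)/(-14 + 17*2) = -10470 + 2*(-710 - 34)/(-14 + 34) = -10470 + 2*(-744)/20 = -10470 + 2*(1/20)*(-744) = -10470 - 372/5 = -52722/5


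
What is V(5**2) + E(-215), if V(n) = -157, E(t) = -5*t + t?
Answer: 703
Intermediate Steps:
E(t) = -4*t
V(5**2) + E(-215) = -157 - 4*(-215) = -157 + 860 = 703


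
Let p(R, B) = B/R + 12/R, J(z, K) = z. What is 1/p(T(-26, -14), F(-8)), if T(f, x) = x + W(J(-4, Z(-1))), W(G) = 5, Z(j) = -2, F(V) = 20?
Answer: -9/32 ≈ -0.28125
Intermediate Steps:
T(f, x) = 5 + x (T(f, x) = x + 5 = 5 + x)
p(R, B) = 12/R + B/R
1/p(T(-26, -14), F(-8)) = 1/((12 + 20)/(5 - 14)) = 1/(32/(-9)) = 1/(-1/9*32) = 1/(-32/9) = -9/32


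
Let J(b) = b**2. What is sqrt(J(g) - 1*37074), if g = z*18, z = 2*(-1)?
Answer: I*sqrt(35778) ≈ 189.15*I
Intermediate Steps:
z = -2
g = -36 (g = -2*18 = -36)
sqrt(J(g) - 1*37074) = sqrt((-36)**2 - 1*37074) = sqrt(1296 - 37074) = sqrt(-35778) = I*sqrt(35778)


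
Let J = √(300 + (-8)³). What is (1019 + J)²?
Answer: 1038149 + 4076*I*√53 ≈ 1.0381e+6 + 29674.0*I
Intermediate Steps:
J = 2*I*√53 (J = √(300 - 512) = √(-212) = 2*I*√53 ≈ 14.56*I)
(1019 + J)² = (1019 + 2*I*√53)²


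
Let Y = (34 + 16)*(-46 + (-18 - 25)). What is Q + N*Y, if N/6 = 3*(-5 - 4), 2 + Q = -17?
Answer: 720881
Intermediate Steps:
Q = -19 (Q = -2 - 17 = -19)
N = -162 (N = 6*(3*(-5 - 4)) = 6*(3*(-9)) = 6*(-27) = -162)
Y = -4450 (Y = 50*(-46 - 43) = 50*(-89) = -4450)
Q + N*Y = -19 - 162*(-4450) = -19 + 720900 = 720881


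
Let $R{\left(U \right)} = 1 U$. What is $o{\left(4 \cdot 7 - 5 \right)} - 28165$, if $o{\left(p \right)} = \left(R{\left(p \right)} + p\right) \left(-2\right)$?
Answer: $-28257$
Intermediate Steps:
$R{\left(U \right)} = U$
$o{\left(p \right)} = - 4 p$ ($o{\left(p \right)} = \left(p + p\right) \left(-2\right) = 2 p \left(-2\right) = - 4 p$)
$o{\left(4 \cdot 7 - 5 \right)} - 28165 = - 4 \left(4 \cdot 7 - 5\right) - 28165 = - 4 \left(28 - 5\right) - 28165 = \left(-4\right) 23 - 28165 = -92 - 28165 = -28257$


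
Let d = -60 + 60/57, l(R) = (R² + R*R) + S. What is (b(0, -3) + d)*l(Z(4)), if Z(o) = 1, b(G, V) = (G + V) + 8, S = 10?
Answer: -12300/19 ≈ -647.37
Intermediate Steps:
b(G, V) = 8 + G + V
l(R) = 10 + 2*R² (l(R) = (R² + R*R) + 10 = (R² + R²) + 10 = 2*R² + 10 = 10 + 2*R²)
d = -1120/19 (d = -60 + 60*(1/57) = -60 + 20/19 = -1120/19 ≈ -58.947)
(b(0, -3) + d)*l(Z(4)) = ((8 + 0 - 3) - 1120/19)*(10 + 2*1²) = (5 - 1120/19)*(10 + 2*1) = -1025*(10 + 2)/19 = -1025/19*12 = -12300/19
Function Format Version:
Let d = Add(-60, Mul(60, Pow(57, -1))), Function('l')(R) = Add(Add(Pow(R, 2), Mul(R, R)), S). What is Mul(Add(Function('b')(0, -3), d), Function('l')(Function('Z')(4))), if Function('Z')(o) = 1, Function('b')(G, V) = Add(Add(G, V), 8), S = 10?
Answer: Rational(-12300, 19) ≈ -647.37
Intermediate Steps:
Function('b')(G, V) = Add(8, G, V)
Function('l')(R) = Add(10, Mul(2, Pow(R, 2))) (Function('l')(R) = Add(Add(Pow(R, 2), Mul(R, R)), 10) = Add(Add(Pow(R, 2), Pow(R, 2)), 10) = Add(Mul(2, Pow(R, 2)), 10) = Add(10, Mul(2, Pow(R, 2))))
d = Rational(-1120, 19) (d = Add(-60, Mul(60, Rational(1, 57))) = Add(-60, Rational(20, 19)) = Rational(-1120, 19) ≈ -58.947)
Mul(Add(Function('b')(0, -3), d), Function('l')(Function('Z')(4))) = Mul(Add(Add(8, 0, -3), Rational(-1120, 19)), Add(10, Mul(2, Pow(1, 2)))) = Mul(Add(5, Rational(-1120, 19)), Add(10, Mul(2, 1))) = Mul(Rational(-1025, 19), Add(10, 2)) = Mul(Rational(-1025, 19), 12) = Rational(-12300, 19)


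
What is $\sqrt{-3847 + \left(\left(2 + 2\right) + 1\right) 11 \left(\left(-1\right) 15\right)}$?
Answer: $8 i \sqrt{73} \approx 68.352 i$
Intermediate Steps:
$\sqrt{-3847 + \left(\left(2 + 2\right) + 1\right) 11 \left(\left(-1\right) 15\right)} = \sqrt{-3847 + \left(4 + 1\right) 11 \left(-15\right)} = \sqrt{-3847 + 5 \cdot 11 \left(-15\right)} = \sqrt{-3847 + 55 \left(-15\right)} = \sqrt{-3847 - 825} = \sqrt{-4672} = 8 i \sqrt{73}$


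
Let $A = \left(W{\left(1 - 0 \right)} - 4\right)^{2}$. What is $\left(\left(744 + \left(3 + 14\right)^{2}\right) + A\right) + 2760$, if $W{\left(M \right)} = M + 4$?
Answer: $3794$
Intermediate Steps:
$W{\left(M \right)} = 4 + M$
$A = 1$ ($A = \left(\left(4 + \left(1 - 0\right)\right) - 4\right)^{2} = \left(\left(4 + \left(1 + 0\right)\right) - 4\right)^{2} = \left(\left(4 + 1\right) - 4\right)^{2} = \left(5 - 4\right)^{2} = 1^{2} = 1$)
$\left(\left(744 + \left(3 + 14\right)^{2}\right) + A\right) + 2760 = \left(\left(744 + \left(3 + 14\right)^{2}\right) + 1\right) + 2760 = \left(\left(744 + 17^{2}\right) + 1\right) + 2760 = \left(\left(744 + 289\right) + 1\right) + 2760 = \left(1033 + 1\right) + 2760 = 1034 + 2760 = 3794$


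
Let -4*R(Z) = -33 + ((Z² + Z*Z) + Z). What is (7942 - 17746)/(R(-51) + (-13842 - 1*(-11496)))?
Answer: 6536/2417 ≈ 2.7042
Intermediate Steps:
R(Z) = 33/4 - Z²/2 - Z/4 (R(Z) = -(-33 + ((Z² + Z*Z) + Z))/4 = -(-33 + ((Z² + Z²) + Z))/4 = -(-33 + (2*Z² + Z))/4 = -(-33 + (Z + 2*Z²))/4 = -(-33 + Z + 2*Z²)/4 = 33/4 - Z²/2 - Z/4)
(7942 - 17746)/(R(-51) + (-13842 - 1*(-11496))) = (7942 - 17746)/((33/4 - ½*(-51)² - ¼*(-51)) + (-13842 - 1*(-11496))) = -9804/((33/4 - ½*2601 + 51/4) + (-13842 + 11496)) = -9804/((33/4 - 2601/2 + 51/4) - 2346) = -9804/(-2559/2 - 2346) = -9804/(-7251/2) = -9804*(-2/7251) = 6536/2417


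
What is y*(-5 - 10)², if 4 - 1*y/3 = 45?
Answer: -27675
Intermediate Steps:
y = -123 (y = 12 - 3*45 = 12 - 135 = -123)
y*(-5 - 10)² = -123*(-5 - 10)² = -123*(-15)² = -123*225 = -27675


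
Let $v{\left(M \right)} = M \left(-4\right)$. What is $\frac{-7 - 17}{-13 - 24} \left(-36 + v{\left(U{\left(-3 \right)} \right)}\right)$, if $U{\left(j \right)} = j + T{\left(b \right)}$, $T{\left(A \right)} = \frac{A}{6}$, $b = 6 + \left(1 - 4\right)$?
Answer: $- \frac{624}{37} \approx -16.865$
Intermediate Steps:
$b = 3$ ($b = 6 + \left(1 - 4\right) = 6 - 3 = 3$)
$T{\left(A \right)} = \frac{A}{6}$ ($T{\left(A \right)} = A \frac{1}{6} = \frac{A}{6}$)
$U{\left(j \right)} = \frac{1}{2} + j$ ($U{\left(j \right)} = j + \frac{1}{6} \cdot 3 = j + \frac{1}{2} = \frac{1}{2} + j$)
$v{\left(M \right)} = - 4 M$
$\frac{-7 - 17}{-13 - 24} \left(-36 + v{\left(U{\left(-3 \right)} \right)}\right) = \frac{-7 - 17}{-13 - 24} \left(-36 - 4 \left(\frac{1}{2} - 3\right)\right) = - \frac{24}{-37} \left(-36 - -10\right) = \left(-24\right) \left(- \frac{1}{37}\right) \left(-36 + 10\right) = \frac{24}{37} \left(-26\right) = - \frac{624}{37}$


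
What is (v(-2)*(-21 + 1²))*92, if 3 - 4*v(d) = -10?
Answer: -5980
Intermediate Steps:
v(d) = 13/4 (v(d) = ¾ - ¼*(-10) = ¾ + 5/2 = 13/4)
(v(-2)*(-21 + 1²))*92 = (13*(-21 + 1²)/4)*92 = (13*(-21 + 1)/4)*92 = ((13/4)*(-20))*92 = -65*92 = -5980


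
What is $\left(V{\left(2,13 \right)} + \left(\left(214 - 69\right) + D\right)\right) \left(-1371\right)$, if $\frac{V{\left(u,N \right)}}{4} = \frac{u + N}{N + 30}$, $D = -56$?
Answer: $- \frac{5329077}{43} \approx -1.2393 \cdot 10^{5}$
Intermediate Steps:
$V{\left(u,N \right)} = \frac{4 \left(N + u\right)}{30 + N}$ ($V{\left(u,N \right)} = 4 \frac{u + N}{N + 30} = 4 \frac{N + u}{30 + N} = \frac{4 \left(N + u\right)}{30 + N}$)
$\left(V{\left(2,13 \right)} + \left(\left(214 - 69\right) + D\right)\right) \left(-1371\right) = \left(\frac{4 \left(13 + 2\right)}{30 + 13} + \left(\left(214 - 69\right) - 56\right)\right) \left(-1371\right) = \left(4 \cdot \frac{1}{43} \cdot 15 + \left(145 - 56\right)\right) \left(-1371\right) = \left(4 \cdot \frac{1}{43} \cdot 15 + 89\right) \left(-1371\right) = \left(\frac{60}{43} + 89\right) \left(-1371\right) = \frac{3887}{43} \left(-1371\right) = - \frac{5329077}{43}$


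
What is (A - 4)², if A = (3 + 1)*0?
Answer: 16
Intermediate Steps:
A = 0 (A = 4*0 = 0)
(A - 4)² = (0 - 4)² = (-4)² = 16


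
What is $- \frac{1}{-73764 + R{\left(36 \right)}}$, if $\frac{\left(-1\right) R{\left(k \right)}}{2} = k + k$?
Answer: $\frac{1}{73908} \approx 1.353 \cdot 10^{-5}$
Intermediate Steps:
$R{\left(k \right)} = - 4 k$ ($R{\left(k \right)} = - 2 \left(k + k\right) = - 2 \cdot 2 k = - 4 k$)
$- \frac{1}{-73764 + R{\left(36 \right)}} = - \frac{1}{-73764 - 144} = - \frac{1}{-73908} = \left(-1\right) \left(- \frac{1}{73908}\right) = \frac{1}{73908}$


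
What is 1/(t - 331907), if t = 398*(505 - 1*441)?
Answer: -1/306435 ≈ -3.2633e-6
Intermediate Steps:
t = 25472 (t = 398*(505 - 441) = 398*64 = 25472)
1/(t - 331907) = 1/(25472 - 331907) = 1/(-306435) = -1/306435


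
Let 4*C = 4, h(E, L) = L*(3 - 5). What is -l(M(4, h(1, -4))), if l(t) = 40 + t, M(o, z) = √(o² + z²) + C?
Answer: -41 - 4*√5 ≈ -49.944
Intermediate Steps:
h(E, L) = -2*L (h(E, L) = L*(-2) = -2*L)
C = 1 (C = (¼)*4 = 1)
M(o, z) = 1 + √(o² + z²) (M(o, z) = √(o² + z²) + 1 = 1 + √(o² + z²))
-l(M(4, h(1, -4))) = -(40 + (1 + √(4² + (-2*(-4))²))) = -(40 + (1 + √(16 + 8²))) = -(40 + (1 + √(16 + 64))) = -(40 + (1 + √80)) = -(40 + (1 + 4*√5)) = -(41 + 4*√5) = -41 - 4*√5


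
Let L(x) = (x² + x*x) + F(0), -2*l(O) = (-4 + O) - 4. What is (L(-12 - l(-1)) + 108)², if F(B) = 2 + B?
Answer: 1713481/4 ≈ 4.2837e+5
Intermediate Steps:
l(O) = 4 - O/2 (l(O) = -((-4 + O) - 4)/2 = -(-8 + O)/2 = 4 - O/2)
L(x) = 2 + 2*x² (L(x) = (x² + x*x) + (2 + 0) = (x² + x²) + 2 = 2*x² + 2 = 2 + 2*x²)
(L(-12 - l(-1)) + 108)² = ((2 + 2*(-12 - (4 - ½*(-1)))²) + 108)² = ((2 + 2*(-12 - (4 + ½))²) + 108)² = ((2 + 2*(-12 - 1*9/2)²) + 108)² = ((2 + 2*(-12 - 9/2)²) + 108)² = ((2 + 2*(-33/2)²) + 108)² = ((2 + 2*(1089/4)) + 108)² = ((2 + 1089/2) + 108)² = (1093/2 + 108)² = (1309/2)² = 1713481/4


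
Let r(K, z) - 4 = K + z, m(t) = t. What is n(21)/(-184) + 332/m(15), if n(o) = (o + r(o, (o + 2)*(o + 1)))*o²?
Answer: -19513/15 ≈ -1300.9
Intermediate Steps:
r(K, z) = 4 + K + z (r(K, z) = 4 + (K + z) = 4 + K + z)
n(o) = o²*(4 + 2*o + (1 + o)*(2 + o)) (n(o) = (o + (4 + o + (o + 2)*(o + 1)))*o² = (o + (4 + o + (2 + o)*(1 + o)))*o² = (o + (4 + o + (1 + o)*(2 + o)))*o² = (4 + 2*o + (1 + o)*(2 + o))*o² = o²*(4 + 2*o + (1 + o)*(2 + o)))
n(21)/(-184) + 332/m(15) = (21²*(6 + 21² + 5*21))/(-184) + 332/15 = (441*(6 + 441 + 105))*(-1/184) + 332*(1/15) = (441*552)*(-1/184) + 332/15 = 243432*(-1/184) + 332/15 = -1323 + 332/15 = -19513/15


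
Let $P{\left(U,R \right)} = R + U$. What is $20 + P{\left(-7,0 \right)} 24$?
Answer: $-148$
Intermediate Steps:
$20 + P{\left(-7,0 \right)} 24 = 20 + \left(0 - 7\right) 24 = 20 - 168 = -148$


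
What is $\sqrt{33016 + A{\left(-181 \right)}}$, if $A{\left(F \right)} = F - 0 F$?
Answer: $\sqrt{32835} \approx 181.2$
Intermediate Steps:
$A{\left(F \right)} = F$ ($A{\left(F \right)} = F - 0 = F + 0 = F$)
$\sqrt{33016 + A{\left(-181 \right)}} = \sqrt{33016 - 181} = \sqrt{32835}$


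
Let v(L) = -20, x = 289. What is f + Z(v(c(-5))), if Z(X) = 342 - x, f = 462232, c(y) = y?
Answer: 462285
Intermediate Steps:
Z(X) = 53 (Z(X) = 342 - 1*289 = 342 - 289 = 53)
f + Z(v(c(-5))) = 462232 + 53 = 462285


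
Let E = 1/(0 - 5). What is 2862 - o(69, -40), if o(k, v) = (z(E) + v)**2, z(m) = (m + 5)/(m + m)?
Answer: 158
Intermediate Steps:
E = -1/5 (E = 1/(-5) = -1/5 ≈ -0.20000)
z(m) = (5 + m)/(2*m) (z(m) = (5 + m)/((2*m)) = (5 + m)*(1/(2*m)) = (5 + m)/(2*m))
o(k, v) = (-12 + v)**2 (o(k, v) = ((5 - 1/5)/(2*(-1/5)) + v)**2 = ((1/2)*(-5)*(24/5) + v)**2 = (-12 + v)**2)
2862 - o(69, -40) = 2862 - (-12 - 40)**2 = 2862 - 1*(-52)**2 = 2862 - 1*2704 = 2862 - 2704 = 158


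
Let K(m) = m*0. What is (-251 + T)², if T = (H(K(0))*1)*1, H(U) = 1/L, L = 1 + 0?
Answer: 62500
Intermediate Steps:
K(m) = 0
L = 1
H(U) = 1 (H(U) = 1/1 = 1)
T = 1 (T = (1*1)*1 = 1*1 = 1)
(-251 + T)² = (-251 + 1)² = (-250)² = 62500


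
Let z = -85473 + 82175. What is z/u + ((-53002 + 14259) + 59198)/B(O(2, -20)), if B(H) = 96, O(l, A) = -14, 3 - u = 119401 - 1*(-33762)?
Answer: 391650551/1837920 ≈ 213.09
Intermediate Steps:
u = -153160 (u = 3 - (119401 - 1*(-33762)) = 3 - (119401 + 33762) = 3 - 1*153163 = 3 - 153163 = -153160)
z = -3298
z/u + ((-53002 + 14259) + 59198)/B(O(2, -20)) = -3298/(-153160) + ((-53002 + 14259) + 59198)/96 = -3298*(-1/153160) + (-38743 + 59198)*(1/96) = 1649/76580 + 20455*(1/96) = 1649/76580 + 20455/96 = 391650551/1837920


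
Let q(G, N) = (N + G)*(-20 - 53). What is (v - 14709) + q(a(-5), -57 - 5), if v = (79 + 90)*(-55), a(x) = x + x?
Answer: -18748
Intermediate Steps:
a(x) = 2*x
q(G, N) = -73*G - 73*N (q(G, N) = (G + N)*(-73) = -73*G - 73*N)
v = -9295 (v = 169*(-55) = -9295)
(v - 14709) + q(a(-5), -57 - 5) = (-9295 - 14709) + (-146*(-5) - 73*(-57 - 5)) = -24004 + (-73*(-10) - 73*(-62)) = -24004 + (730 + 4526) = -24004 + 5256 = -18748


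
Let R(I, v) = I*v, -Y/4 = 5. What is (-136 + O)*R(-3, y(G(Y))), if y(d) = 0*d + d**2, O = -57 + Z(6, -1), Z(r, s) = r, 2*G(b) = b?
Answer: 56100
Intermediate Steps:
Y = -20 (Y = -4*5 = -20)
G(b) = b/2
O = -51 (O = -57 + 6 = -51)
y(d) = d**2 (y(d) = 0 + d**2 = d**2)
(-136 + O)*R(-3, y(G(Y))) = (-136 - 51)*(-3*((1/2)*(-20))**2) = -(-561)*(-10)**2 = -(-561)*100 = -187*(-300) = 56100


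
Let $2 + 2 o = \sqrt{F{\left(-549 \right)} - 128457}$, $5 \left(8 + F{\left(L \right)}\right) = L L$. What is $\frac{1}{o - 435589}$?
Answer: $- \frac{2177950}{948693325731} - \frac{i \sqrt{426155}}{948693325731} \approx -2.2957 \cdot 10^{-6} - 6.8811 \cdot 10^{-10} i$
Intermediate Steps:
$F{\left(L \right)} = -8 + \frac{L^{2}}{5}$ ($F{\left(L \right)} = -8 + \frac{L L}{5} = -8 + \frac{L^{2}}{5}$)
$o = -1 + \frac{i \sqrt{426155}}{5}$ ($o = -1 + \frac{\sqrt{\left(-8 + \frac{\left(-549\right)^{2}}{5}\right) - 128457}}{2} = -1 + \frac{\sqrt{\left(-8 + \frac{1}{5} \cdot 301401\right) - 128457}}{2} = -1 + \frac{\sqrt{\left(-8 + \frac{301401}{5}\right) - 128457}}{2} = -1 + \frac{\sqrt{\frac{301361}{5} - 128457}}{2} = -1 + \frac{\sqrt{- \frac{340924}{5}}}{2} = -1 + \frac{\frac{2}{5} i \sqrt{426155}}{2} = -1 + \frac{i \sqrt{426155}}{5} \approx -1.0 + 130.56 i$)
$\frac{1}{o - 435589} = \frac{1}{\left(-1 + \frac{i \sqrt{426155}}{5}\right) - 435589} = \frac{1}{-435590 + \frac{i \sqrt{426155}}{5}}$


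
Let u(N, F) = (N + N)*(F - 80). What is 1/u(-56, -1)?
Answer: 1/9072 ≈ 0.00011023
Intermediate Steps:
u(N, F) = 2*N*(-80 + F) (u(N, F) = (2*N)*(-80 + F) = 2*N*(-80 + F))
1/u(-56, -1) = 1/(2*(-56)*(-80 - 1)) = 1/(2*(-56)*(-81)) = 1/9072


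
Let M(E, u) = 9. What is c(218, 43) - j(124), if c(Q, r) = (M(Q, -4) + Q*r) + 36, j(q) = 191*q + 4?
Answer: -14269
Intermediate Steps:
j(q) = 4 + 191*q
c(Q, r) = 45 + Q*r (c(Q, r) = (9 + Q*r) + 36 = 45 + Q*r)
c(218, 43) - j(124) = (45 + 218*43) - (4 + 191*124) = (45 + 9374) - (4 + 23684) = 9419 - 1*23688 = 9419 - 23688 = -14269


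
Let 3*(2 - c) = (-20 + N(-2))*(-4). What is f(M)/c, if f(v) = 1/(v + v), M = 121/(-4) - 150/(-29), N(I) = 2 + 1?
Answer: 87/90179 ≈ 0.00096475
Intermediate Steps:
N(I) = 3
M = -2909/116 (M = 121*(-¼) - 150*(-1/29) = -121/4 + 150/29 = -2909/116 ≈ -25.078)
f(v) = 1/(2*v)
c = -62/3 (c = 2 - (-20 + 3)*(-4)/3 = 2 - (-17)*(-4)/3 = 2 - ⅓*68 = 2 - 68/3 = -62/3 ≈ -20.667)
f(M)/c = (1/(2*(-2909/116)))/(-62/3) = ((½)*(-116/2909))*(-3/62) = -58/2909*(-3/62) = 87/90179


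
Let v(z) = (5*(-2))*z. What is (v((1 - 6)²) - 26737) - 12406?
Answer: -39393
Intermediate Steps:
v(z) = -10*z
(v((1 - 6)²) - 26737) - 12406 = (-10*(1 - 6)² - 26737) - 12406 = (-10*(-5)² - 26737) - 12406 = (-10*25 - 26737) - 12406 = (-250 - 26737) - 12406 = -26987 - 12406 = -39393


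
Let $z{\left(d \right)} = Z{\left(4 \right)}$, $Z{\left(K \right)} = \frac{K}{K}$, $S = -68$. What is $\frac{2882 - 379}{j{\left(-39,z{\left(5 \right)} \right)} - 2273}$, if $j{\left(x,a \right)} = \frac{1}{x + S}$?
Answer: $- \frac{267821}{243212} \approx -1.1012$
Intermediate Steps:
$Z{\left(K \right)} = 1$
$z{\left(d \right)} = 1$
$j{\left(x,a \right)} = \frac{1}{-68 + x}$ ($j{\left(x,a \right)} = \frac{1}{x - 68} = \frac{1}{-68 + x}$)
$\frac{2882 - 379}{j{\left(-39,z{\left(5 \right)} \right)} - 2273} = \frac{2882 - 379}{\frac{1}{-68 - 39} - 2273} = \frac{2503}{\frac{1}{-107} - 2273} = \frac{2503}{- \frac{1}{107} - 2273} = \frac{2503}{- \frac{243212}{107}} = 2503 \left(- \frac{107}{243212}\right) = - \frac{267821}{243212}$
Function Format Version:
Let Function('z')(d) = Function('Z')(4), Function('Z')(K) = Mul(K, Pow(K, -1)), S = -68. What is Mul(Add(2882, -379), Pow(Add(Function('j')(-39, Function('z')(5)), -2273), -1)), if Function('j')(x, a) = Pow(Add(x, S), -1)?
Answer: Rational(-267821, 243212) ≈ -1.1012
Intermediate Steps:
Function('Z')(K) = 1
Function('z')(d) = 1
Function('j')(x, a) = Pow(Add(-68, x), -1) (Function('j')(x, a) = Pow(Add(x, -68), -1) = Pow(Add(-68, x), -1))
Mul(Add(2882, -379), Pow(Add(Function('j')(-39, Function('z')(5)), -2273), -1)) = Mul(Add(2882, -379), Pow(Add(Pow(Add(-68, -39), -1), -2273), -1)) = Mul(2503, Pow(Add(Pow(-107, -1), -2273), -1)) = Mul(2503, Pow(Add(Rational(-1, 107), -2273), -1)) = Mul(2503, Pow(Rational(-243212, 107), -1)) = Mul(2503, Rational(-107, 243212)) = Rational(-267821, 243212)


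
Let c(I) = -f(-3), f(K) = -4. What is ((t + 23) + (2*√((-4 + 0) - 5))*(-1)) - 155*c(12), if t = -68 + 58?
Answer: -607 - 6*I ≈ -607.0 - 6.0*I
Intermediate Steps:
c(I) = 4 (c(I) = -1*(-4) = 4)
t = -10
((t + 23) + (2*√((-4 + 0) - 5))*(-1)) - 155*c(12) = ((-10 + 23) + (2*√((-4 + 0) - 5))*(-1)) - 155*4 = (13 + (2*√(-4 - 5))*(-1)) - 620 = (13 + (2*√(-9))*(-1)) - 620 = (13 + (2*(3*I))*(-1)) - 620 = (13 + (6*I)*(-1)) - 620 = (13 - 6*I) - 620 = -607 - 6*I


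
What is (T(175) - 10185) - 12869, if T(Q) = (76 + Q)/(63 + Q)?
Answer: -5486601/238 ≈ -23053.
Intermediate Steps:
T(Q) = (76 + Q)/(63 + Q)
(T(175) - 10185) - 12869 = ((76 + 175)/(63 + 175) - 10185) - 12869 = (251/238 - 10185) - 12869 = -2423779/238 - 12869 = -5486601/238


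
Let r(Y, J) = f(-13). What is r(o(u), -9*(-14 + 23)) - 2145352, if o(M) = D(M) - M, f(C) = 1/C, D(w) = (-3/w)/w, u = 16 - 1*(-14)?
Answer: -27889577/13 ≈ -2.1454e+6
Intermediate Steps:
u = 30 (u = 16 + 14 = 30)
D(w) = -3/w²
o(M) = -M - 3/M² (o(M) = -3/M² - M = -M - 3/M²)
r(Y, J) = -1/13 (r(Y, J) = 1/(-13) = -1/13)
r(o(u), -9*(-14 + 23)) - 2145352 = -1/13 - 2145352 = -27889577/13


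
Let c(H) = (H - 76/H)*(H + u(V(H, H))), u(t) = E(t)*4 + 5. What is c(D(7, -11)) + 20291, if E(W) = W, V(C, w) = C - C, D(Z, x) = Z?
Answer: 141713/7 ≈ 20245.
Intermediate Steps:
V(C, w) = 0
u(t) = 5 + 4*t (u(t) = t*4 + 5 = 4*t + 5 = 5 + 4*t)
c(H) = (5 + H)*(H - 76/H) (c(H) = (H - 76/H)*(H + (5 + 4*0)) = (H - 76/H)*(H + (5 + 0)) = (H - 76/H)*(H + 5) = (H - 76/H)*(5 + H) = (5 + H)*(H - 76/H))
c(D(7, -11)) + 20291 = (-76 + 7² - 380/7 + 5*7) + 20291 = (-76 + 49 - 380*⅐ + 35) + 20291 = (-76 + 49 - 380/7 + 35) + 20291 = -324/7 + 20291 = 141713/7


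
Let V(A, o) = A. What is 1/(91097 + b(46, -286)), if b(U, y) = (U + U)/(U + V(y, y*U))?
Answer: 60/5465797 ≈ 1.0977e-5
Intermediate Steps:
b(U, y) = 2*U/(U + y) (b(U, y) = (U + U)/(U + y) = (2*U)/(U + y) = 2*U/(U + y))
1/(91097 + b(46, -286)) = 1/(91097 + 2*46/(46 - 286)) = 1/(91097 + 2*46/(-240)) = 1/(91097 + 2*46*(-1/240)) = 1/(91097 - 23/60) = 1/(5465797/60) = 60/5465797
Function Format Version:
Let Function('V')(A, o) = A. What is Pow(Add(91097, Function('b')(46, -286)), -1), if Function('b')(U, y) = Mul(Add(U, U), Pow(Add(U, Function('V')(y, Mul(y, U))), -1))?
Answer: Rational(60, 5465797) ≈ 1.0977e-5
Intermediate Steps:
Function('b')(U, y) = Mul(2, U, Pow(Add(U, y), -1)) (Function('b')(U, y) = Mul(Add(U, U), Pow(Add(U, y), -1)) = Mul(Mul(2, U), Pow(Add(U, y), -1)) = Mul(2, U, Pow(Add(U, y), -1)))
Pow(Add(91097, Function('b')(46, -286)), -1) = Pow(Add(91097, Mul(2, 46, Pow(Add(46, -286), -1))), -1) = Pow(Add(91097, Mul(2, 46, Pow(-240, -1))), -1) = Pow(Add(91097, Mul(2, 46, Rational(-1, 240))), -1) = Pow(Add(91097, Rational(-23, 60)), -1) = Pow(Rational(5465797, 60), -1) = Rational(60, 5465797)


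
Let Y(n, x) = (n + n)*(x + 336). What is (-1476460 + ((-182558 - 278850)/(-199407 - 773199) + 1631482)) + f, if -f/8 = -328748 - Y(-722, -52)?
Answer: -241090317182/486303 ≈ -4.9576e+5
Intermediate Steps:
Y(n, x) = 2*n*(336 + x) (Y(n, x) = (2*n)*(336 + x) = 2*n*(336 + x))
f = -650784 (f = -8*(-328748 - 2*(-722)*(336 - 52)) = -8*(-328748 - 2*(-722)*284) = -8*(-328748 - 1*(-410096)) = -8*(-328748 + 410096) = -8*81348 = -650784)
(-1476460 + ((-182558 - 278850)/(-199407 - 773199) + 1631482)) + f = (-1476460 + ((-182558 - 278850)/(-199407 - 773199) + 1631482)) - 650784 = (-1476460 + (-461408/(-972606) + 1631482)) - 650784 = (-1476460 + (-461408*(-1/972606) + 1631482)) - 650784 = (-1476460 + (230704/486303 + 1631482)) - 650784 = (-1476460 + 793394821750/486303) - 650784 = 75387894370/486303 - 650784 = -241090317182/486303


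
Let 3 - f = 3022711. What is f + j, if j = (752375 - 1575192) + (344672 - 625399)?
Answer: -4126252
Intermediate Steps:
f = -3022708 (f = 3 - 1*3022711 = 3 - 3022711 = -3022708)
j = -1103544 (j = -822817 - 280727 = -1103544)
f + j = -3022708 - 1103544 = -4126252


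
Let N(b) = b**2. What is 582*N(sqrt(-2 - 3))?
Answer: -2910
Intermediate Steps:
582*N(sqrt(-2 - 3)) = 582*(sqrt(-2 - 3))**2 = 582*(sqrt(-5))**2 = 582*(I*sqrt(5))**2 = 582*(-5) = -2910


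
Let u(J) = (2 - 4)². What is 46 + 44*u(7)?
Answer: 222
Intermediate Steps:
u(J) = 4 (u(J) = (-2)² = 4)
46 + 44*u(7) = 46 + 44*4 = 46 + 176 = 222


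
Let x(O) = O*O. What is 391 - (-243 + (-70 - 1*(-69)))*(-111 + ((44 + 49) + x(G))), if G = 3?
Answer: -1805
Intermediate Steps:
x(O) = O**2
391 - (-243 + (-70 - 1*(-69)))*(-111 + ((44 + 49) + x(G))) = 391 - (-243 + (-70 - 1*(-69)))*(-111 + ((44 + 49) + 3**2)) = 391 - (-243 + (-70 + 69))*(-111 + (93 + 9)) = 391 - (-243 - 1)*(-111 + 102) = 391 - (-244)*(-9) = 391 - 1*2196 = 391 - 2196 = -1805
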